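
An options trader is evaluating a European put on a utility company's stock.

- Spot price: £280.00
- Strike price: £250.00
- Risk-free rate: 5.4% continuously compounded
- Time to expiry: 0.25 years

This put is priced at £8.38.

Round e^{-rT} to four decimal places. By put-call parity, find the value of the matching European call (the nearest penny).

exp(−rT) = exp(−0.054·0.25) = 0.9866
Put-call parity: C − P = S − K·e^(−rT) = 280 − 250·0.9866 = 280 − 246.6500 = 33.3500
C = P + (C − P) = 8.38 + (33.3500) = 41.7300

£41.73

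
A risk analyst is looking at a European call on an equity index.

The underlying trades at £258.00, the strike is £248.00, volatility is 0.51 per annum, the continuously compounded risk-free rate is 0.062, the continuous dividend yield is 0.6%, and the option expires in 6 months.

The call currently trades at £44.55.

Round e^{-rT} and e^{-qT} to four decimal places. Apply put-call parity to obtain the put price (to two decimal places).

exp(−qT) = exp(−0.006·0.5) = 0.9970;  exp(−rT) = exp(−0.062·0.5) = 0.9695
Put-call parity: C − P = S·e^(−qT) − K·e^(−rT) = 258·0.9970 − 248·0.9695 = 257.2260 − 240.4360 = 16.7900
P = C − (C − P) = 44.55 − (16.7900) = 27.7600

£27.76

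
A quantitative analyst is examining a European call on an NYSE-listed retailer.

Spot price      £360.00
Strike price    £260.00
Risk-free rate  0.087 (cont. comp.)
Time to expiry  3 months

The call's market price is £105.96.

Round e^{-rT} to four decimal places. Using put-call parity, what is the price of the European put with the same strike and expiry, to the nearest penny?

e^(−rT) = e^(−0.087·0.25) = 0.9785
Put-call parity: C − P = S − K·e^(−rT) = 360 − 260·0.9785 = 360 − 254.4100 = 105.5900
P = C − (C − P) = 105.96 − (105.5900) = 0.3700

£0.37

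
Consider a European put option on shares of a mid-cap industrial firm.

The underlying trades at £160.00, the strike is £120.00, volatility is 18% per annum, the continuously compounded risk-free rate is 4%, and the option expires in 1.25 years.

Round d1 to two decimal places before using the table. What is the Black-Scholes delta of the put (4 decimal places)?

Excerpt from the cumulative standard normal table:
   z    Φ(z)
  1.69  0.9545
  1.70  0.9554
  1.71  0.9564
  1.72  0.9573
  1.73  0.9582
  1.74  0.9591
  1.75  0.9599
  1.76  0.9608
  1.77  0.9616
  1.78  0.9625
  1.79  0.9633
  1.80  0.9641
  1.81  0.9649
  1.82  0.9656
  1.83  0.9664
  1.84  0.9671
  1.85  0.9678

σ√T = 0.18·√1.25 = 0.2012
d₁ = [ln(160/120) + (0.04 + ½·0.18²)·1.25] / (σ√T) = (0.2877 + 0.0703) / 0.2012 = 1.7786 ≈ 1.78
N(d₁) = N(1.78) = 0.9625
Δ_put = N(d₁) − 1 = 0.9625 − 1 = -0.0375

-0.0375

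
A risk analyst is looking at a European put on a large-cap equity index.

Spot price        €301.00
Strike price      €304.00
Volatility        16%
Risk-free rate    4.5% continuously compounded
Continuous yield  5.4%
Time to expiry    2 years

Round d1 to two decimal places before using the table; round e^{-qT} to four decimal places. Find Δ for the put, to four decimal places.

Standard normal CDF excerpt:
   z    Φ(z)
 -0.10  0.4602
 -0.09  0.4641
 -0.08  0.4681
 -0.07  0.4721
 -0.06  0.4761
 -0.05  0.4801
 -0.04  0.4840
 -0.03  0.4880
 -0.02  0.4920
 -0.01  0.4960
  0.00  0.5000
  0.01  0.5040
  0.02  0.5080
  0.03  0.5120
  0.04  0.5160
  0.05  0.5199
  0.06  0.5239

T = 2;  σ√T = 0.2263
d₁ = [ln(301/304) + (0.045 − 0.054 + 0.16²/2)·2] / 0.2263 = [-0.0099 + 0.0076] / 0.2263 = -0.0102 ≈ -0.01
N(d₁) = N(-0.01) = 0.4960
Δ_put = exp(−qT)·(N(d₁) − 1) = 0.8976·(0.4960 − 1) = -0.4524

-0.4524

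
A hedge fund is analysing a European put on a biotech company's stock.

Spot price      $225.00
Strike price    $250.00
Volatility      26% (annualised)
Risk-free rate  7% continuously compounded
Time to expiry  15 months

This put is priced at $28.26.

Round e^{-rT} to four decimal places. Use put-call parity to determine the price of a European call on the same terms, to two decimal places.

exp(−rT) = exp(−0.07·1.25) = 0.9162
Put-call parity: C − P = S − K·e^(−rT) = 225 − 250·0.9162 = 225 − 229.0500 = -4.0500
C = P + (C − P) = 28.26 + (-4.0500) = 24.2100

$24.21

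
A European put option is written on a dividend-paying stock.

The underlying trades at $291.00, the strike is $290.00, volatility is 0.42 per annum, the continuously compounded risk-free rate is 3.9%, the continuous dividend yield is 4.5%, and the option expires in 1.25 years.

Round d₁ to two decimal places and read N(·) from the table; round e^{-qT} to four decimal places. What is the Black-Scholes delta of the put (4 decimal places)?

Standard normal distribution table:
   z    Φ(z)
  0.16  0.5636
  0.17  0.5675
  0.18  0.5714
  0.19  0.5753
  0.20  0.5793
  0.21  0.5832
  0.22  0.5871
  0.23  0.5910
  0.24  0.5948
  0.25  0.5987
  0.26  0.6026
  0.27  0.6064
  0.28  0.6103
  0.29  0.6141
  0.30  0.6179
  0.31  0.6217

-0.3866

T = 1.25;  σ√T = 0.4696
d₁ = [ln(291/290) + (0.039 − 0.045 + 0.42²/2)·1.25] / 0.4696 = [0.0034 + 0.1027] / 0.4696 = 0.2261 which rounds to 0.23
N(d₁) = N(0.23) = 0.5910
Δ_put = e^(−qT)·(N(d₁) − 1) = 0.9453·(0.5910 − 1) = -0.3866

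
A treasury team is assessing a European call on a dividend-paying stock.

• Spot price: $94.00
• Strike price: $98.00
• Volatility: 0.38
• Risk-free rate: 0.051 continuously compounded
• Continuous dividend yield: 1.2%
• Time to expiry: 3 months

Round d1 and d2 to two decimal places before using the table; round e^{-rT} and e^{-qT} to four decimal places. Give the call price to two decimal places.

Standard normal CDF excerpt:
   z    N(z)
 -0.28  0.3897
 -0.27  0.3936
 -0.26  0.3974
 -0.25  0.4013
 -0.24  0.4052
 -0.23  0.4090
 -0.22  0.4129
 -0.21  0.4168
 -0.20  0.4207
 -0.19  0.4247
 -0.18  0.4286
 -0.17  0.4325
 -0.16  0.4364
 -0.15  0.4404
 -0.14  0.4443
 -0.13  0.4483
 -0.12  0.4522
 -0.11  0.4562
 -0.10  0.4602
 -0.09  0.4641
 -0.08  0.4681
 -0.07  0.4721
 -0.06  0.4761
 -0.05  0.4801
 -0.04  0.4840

$5.79

σ√T = 0.38·√0.25 = 0.1900
d₁ = [ln(94/98) + (0.051 − 0.012 + ½·0.38²)·0.25] / (σ√T) = (-0.0417 + 0.0278) / 0.1900 = -0.0730 ⇒ -0.07
d₂ = -0.0730 − 0.1900 = -0.2630 ⇒ -0.26
exp(−qT) = exp(−0.012·0.25) = 0.9970;  exp(−rT) = exp(−0.051·0.25) = 0.9873
C = 94·0.9970·N(-0.07) − 98·0.9873·N(-0.26) = 94·0.9970·0.4721 − 98·0.9873·0.3974 = 44.2443 − 38.4506 = 5.7937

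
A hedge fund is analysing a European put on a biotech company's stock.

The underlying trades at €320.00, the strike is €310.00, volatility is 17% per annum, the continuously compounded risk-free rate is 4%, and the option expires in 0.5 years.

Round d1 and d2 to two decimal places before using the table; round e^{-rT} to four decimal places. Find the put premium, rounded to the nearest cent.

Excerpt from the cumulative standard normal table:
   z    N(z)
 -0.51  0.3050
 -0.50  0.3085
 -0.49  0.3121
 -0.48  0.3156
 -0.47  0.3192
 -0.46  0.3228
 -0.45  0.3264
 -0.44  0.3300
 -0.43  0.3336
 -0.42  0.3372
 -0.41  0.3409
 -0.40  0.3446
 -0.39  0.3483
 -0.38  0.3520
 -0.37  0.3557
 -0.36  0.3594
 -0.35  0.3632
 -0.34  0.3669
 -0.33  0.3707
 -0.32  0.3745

€8.21

σ√T = 0.17·√0.5 = 0.1202
ln(S/K) + (r + σ²/2)T = ln(320/310) + (0.04 + 0.17²/2)·0.5 = 0.0317 + 0.0272 = 0.0590
d₁ = 0.0590 / 0.1202 = 0.4906 → 0.49
d₂ = d₁ − σ√T = 0.4906 − 0.1202 = 0.3704 → 0.37
e^(−rT) = e^(−0.04·0.5) = 0.9802
P = 310·0.9802·N(-0.37) − 320·N(-0.49) = 310·0.9802·0.3557 − 320·0.3121 = 108.0837 − 99.8720 = 8.2117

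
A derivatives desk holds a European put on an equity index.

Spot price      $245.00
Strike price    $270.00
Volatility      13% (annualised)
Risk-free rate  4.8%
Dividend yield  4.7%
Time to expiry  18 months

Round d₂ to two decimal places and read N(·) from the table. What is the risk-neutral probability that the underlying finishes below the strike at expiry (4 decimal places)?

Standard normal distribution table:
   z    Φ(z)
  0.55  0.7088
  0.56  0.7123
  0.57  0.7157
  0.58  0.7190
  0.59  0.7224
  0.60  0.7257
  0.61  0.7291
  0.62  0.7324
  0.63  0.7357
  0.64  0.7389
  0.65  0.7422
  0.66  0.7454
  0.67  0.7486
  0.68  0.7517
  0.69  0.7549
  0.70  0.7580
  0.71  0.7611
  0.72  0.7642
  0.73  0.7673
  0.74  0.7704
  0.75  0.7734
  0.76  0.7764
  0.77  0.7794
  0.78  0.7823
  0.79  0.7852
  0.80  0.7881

0.7517

σ√T = 0.13 × 1.2247 = 0.1592
ln(S/K) + (r − q + σ²/2)T = ln(245/270) + (0.048 − 0.047 + 0.13²/2)·1.5 = -0.0972 + 0.0142 = -0.0830
d₁ = -0.0830 / 0.1592 = -0.5212 which rounds to -0.52
d₂ = d₁ − σ√T = -0.5212 − 0.1592 = -0.6804 which rounds to -0.68
Pr(exercise) under Q = N(−d₂) = N(0.68) = 0.7517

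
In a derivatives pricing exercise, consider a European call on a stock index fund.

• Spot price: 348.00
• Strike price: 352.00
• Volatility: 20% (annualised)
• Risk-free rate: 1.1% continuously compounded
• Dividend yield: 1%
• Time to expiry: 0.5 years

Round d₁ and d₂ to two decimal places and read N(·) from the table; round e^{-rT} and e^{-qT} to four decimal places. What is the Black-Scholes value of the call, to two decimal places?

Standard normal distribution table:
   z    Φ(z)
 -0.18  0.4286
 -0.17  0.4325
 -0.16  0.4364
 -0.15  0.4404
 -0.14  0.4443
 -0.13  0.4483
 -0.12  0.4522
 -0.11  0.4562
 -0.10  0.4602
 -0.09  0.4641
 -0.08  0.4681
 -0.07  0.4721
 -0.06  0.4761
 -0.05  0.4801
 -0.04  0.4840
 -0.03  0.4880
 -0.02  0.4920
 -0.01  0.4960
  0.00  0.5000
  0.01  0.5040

17.58

T = 0.5;  σ√T = 0.1414
d₁ = [ln(348/352) + (0.011 − 0.01 + 0.2²/2)·0.5] / 0.1414 = [-0.0114 + 0.0105] / 0.1414 = -0.0066 → -0.01
d₂ = d₁ − σ√T = -0.0066 − 0.1414 = -0.1480 → -0.15
e^(−qT) = e^(−0.01·0.5) = 0.9950;  e^(−rT) = e^(−0.011·0.5) = 0.9945
C = 348·0.9950·N(-0.01) − 352·0.9945·N(-0.15) = 348·0.9950·0.4960 − 352·0.9945·0.4404 = 171.7450 − 154.1682 = 17.5768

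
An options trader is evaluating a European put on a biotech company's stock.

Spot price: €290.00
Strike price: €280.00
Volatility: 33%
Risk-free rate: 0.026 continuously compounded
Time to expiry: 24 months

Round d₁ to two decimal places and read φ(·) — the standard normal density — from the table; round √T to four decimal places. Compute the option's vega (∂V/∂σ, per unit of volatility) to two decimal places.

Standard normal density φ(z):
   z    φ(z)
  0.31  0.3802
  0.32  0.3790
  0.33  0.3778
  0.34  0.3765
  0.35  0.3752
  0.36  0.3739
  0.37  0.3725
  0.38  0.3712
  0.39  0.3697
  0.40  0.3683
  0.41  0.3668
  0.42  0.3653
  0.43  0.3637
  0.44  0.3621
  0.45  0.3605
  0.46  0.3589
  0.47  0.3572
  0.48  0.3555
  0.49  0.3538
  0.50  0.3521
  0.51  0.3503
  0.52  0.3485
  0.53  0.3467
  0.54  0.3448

T = 2;  σ√T = 0.4667
d₁ = [ln(290/280) + (0.026 + ½·0.33²)·2] / (σ√T) = (0.0351 + 0.1609) / 0.4667 = 0.4200 ≈ 0.42
√T = √2 = 1.4142
φ(d₁) = φ(0.42) = 0.3653
vega = S·φ(d₁)·√T = 290·0.3653·1.4142 = 149.8161
(The call has the same vega.)

149.82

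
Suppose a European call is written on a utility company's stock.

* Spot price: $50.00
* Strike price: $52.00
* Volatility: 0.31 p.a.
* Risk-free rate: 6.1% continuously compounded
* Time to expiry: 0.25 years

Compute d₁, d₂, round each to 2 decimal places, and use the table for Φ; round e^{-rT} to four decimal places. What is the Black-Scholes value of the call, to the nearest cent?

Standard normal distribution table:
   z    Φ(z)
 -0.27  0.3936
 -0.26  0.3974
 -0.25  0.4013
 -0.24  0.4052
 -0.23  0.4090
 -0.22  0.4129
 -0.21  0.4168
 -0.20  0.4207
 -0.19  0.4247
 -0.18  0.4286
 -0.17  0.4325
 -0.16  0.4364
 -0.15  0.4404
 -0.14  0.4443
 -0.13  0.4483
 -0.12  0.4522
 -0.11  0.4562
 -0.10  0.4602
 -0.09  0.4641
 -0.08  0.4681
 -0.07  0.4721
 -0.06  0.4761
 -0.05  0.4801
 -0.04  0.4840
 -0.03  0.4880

σ√T = 0.31 × 0.5000 = 0.1550
d₁ = [ln(50/52) + (0.061 + 0.31²/2)·0.25] / 0.1550 = [-0.0392 + 0.0273] / 0.1550 = -0.0771 → -0.08
d₂ = d₁ − σ√T = -0.0771 − 0.1550 = -0.2321 → -0.23
exp(−rT) = exp(−0.061·0.25) = 0.9849
N(d₁) = N(-0.08) = 0.4681;  N(d₂) = N(-0.23) = 0.4090
C = 50·0.4681 − 52·0.9849·0.4090 = 23.4050 − 20.9469 = 2.4581

$2.46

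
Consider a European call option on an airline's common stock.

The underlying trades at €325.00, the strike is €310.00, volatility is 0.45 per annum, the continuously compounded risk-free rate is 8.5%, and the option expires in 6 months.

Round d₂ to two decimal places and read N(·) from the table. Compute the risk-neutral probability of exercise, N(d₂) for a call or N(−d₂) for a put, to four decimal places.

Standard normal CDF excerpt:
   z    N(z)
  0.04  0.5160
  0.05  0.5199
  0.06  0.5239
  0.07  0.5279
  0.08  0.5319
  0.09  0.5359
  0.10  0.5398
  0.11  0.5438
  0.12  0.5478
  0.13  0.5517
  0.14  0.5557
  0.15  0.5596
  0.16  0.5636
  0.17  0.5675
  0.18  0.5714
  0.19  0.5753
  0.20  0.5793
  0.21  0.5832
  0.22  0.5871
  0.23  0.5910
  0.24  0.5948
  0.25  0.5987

σ√T = 0.45 × 0.7071 = 0.3182
ln(S/K) + (r + σ²/2)T = ln(325/310) + (0.085 + 0.45²/2)·0.5 = 0.0473 + 0.0931 = 0.1404
d₁ = 0.1404 / 0.3182 = 0.4412 ≈ 0.44
d₂ = d₁ − σ√T = 0.4412 − 0.3182 = 0.1230 ≈ 0.12
Pr(exercise) under Q = N(d₂) = 0.5478

0.5478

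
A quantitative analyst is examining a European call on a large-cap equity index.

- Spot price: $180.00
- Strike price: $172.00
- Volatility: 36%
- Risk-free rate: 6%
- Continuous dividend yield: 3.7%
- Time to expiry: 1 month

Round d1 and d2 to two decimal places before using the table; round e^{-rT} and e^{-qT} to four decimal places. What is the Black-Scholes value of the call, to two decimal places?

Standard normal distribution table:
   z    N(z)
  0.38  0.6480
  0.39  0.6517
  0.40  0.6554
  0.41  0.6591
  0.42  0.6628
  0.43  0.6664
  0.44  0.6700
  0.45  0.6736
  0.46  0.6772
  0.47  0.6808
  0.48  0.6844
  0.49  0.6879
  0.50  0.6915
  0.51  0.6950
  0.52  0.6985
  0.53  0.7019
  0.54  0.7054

$12.55

σ√T = 0.36 × 0.2887 = 0.1039
ln(S/K) + (r − q + σ²/2)T = ln(180/172) + (0.06 − 0.037 + 0.36²/2)·0.08333 = 0.0455 + 0.0073 = 0.0528
d₁ = 0.0528 / 0.1039 = 0.5079 ≈ 0.51
d₂ = d₁ − σ√T = 0.5079 − 0.1039 = 0.4039 ≈ 0.40
e^(−qT) = e^(−0.037·0.08333) = 0.9969;  e^(−rT) = e^(−0.06·0.08333) = 0.9950
C = 180·0.9969·N(0.51) − 172·0.9950·N(0.40) = 180·0.9969·0.6950 − 172·0.9950·0.6554 = 124.7122 − 112.1652 = 12.5470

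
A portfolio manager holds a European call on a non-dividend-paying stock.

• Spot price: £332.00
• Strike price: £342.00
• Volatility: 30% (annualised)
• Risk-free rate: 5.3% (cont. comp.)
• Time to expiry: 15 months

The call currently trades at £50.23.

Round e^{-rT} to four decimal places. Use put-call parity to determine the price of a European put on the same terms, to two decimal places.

£38.31

e^(−rT) = e^(−0.053·1.25) = 0.9359
Put-call parity: C − P = S − K·e^(−rT) = 332 − 342·0.9359 = 332 − 320.0778 = 11.9222
P = C − (C − P) = 50.23 − (11.9222) = 38.3078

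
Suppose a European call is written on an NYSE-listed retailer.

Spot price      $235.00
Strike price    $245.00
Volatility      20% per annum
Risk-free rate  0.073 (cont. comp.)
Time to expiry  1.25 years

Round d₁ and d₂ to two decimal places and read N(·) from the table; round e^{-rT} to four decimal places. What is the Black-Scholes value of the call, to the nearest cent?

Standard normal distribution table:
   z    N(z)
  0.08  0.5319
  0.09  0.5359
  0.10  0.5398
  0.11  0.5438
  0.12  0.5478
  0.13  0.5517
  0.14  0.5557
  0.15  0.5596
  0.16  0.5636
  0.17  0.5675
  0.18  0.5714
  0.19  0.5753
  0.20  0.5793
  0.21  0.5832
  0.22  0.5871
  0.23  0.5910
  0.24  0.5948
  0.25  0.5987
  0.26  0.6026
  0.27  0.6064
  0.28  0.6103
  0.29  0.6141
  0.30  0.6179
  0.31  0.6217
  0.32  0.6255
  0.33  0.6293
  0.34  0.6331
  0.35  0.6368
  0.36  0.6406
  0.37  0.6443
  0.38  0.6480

$26.27

T = 1.25;  σ√T = 0.2236
ln(S/K) + (r + σ²/2)T = ln(235/245) + (0.073 + 0.2²/2)·1.25 = -0.0417 + 0.1162 = 0.0746
d₁ = 0.0746 / 0.2236 = 0.3335 → 0.33
d₂ = d₁ − σ√T = 0.3335 − 0.2236 = 0.1099 → 0.11
exp(−rT) = exp(−0.073·1.25) = 0.9128
C = 235·N(0.33) − 245·0.9128·N(0.11) = 235·0.6293 − 245·0.9128·0.5438 = 147.8855 − 121.6133 = 26.2722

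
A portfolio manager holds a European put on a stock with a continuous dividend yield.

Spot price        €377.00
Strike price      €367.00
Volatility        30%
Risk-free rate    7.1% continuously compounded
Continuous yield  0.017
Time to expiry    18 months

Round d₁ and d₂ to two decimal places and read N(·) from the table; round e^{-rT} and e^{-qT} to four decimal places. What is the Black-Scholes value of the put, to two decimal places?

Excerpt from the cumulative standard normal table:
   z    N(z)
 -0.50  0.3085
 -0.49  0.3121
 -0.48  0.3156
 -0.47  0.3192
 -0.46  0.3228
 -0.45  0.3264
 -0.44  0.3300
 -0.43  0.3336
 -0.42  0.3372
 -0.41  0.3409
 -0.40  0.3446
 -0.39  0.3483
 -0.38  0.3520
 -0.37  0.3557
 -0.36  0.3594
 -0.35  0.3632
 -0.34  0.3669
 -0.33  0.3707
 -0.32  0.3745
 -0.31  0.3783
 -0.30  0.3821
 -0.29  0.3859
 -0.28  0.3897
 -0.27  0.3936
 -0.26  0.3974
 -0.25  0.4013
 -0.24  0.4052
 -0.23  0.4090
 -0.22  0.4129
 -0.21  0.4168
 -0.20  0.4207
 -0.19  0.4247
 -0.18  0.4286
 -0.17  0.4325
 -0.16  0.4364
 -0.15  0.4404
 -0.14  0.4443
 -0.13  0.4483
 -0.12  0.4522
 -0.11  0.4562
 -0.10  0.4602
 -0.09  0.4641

σ√T = 0.3 × 1.2247 = 0.3674
d₁ = [ln(377/367) + (0.071 − 0.017 + 0.3²/2)·1.5] / 0.3674 = [0.0269 + 0.1485] / 0.3674 = 0.4773 ⇒ 0.48
d₂ = d₁ − σ√T = 0.4773 − 0.3674 = 0.1099 ⇒ 0.11
exp(−qT) = exp(−0.017·1.5) = 0.9748;  exp(−rT) = exp(−0.071·1.5) = 0.8990
P = 367·0.8990·N(-0.11) − 377·0.9748·N(-0.48) = 367·0.8990·0.4562 − 377·0.9748·0.3156 = 150.5154 − 115.9829 = 34.5326

€34.53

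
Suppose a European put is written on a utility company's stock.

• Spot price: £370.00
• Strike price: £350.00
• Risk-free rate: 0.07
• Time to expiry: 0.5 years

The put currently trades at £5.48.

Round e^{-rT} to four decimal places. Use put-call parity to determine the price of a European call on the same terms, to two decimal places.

e^(−rT) = e^(−0.07·0.5) = 0.9656
Put-call parity: C − P = S − K·e^(−rT) = 370 − 350·0.9656 = 370 − 337.9600 = 32.0400
C = P + (C − P) = 5.48 + (32.0400) = 37.5200

£37.52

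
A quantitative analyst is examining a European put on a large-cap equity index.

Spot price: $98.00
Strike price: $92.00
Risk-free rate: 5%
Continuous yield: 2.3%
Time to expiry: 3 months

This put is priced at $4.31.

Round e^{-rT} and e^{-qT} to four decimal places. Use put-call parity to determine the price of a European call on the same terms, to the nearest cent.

$10.89

exp(−qT) = exp(−0.023·0.25) = 0.9943;  exp(−rT) = exp(−0.05·0.25) = 0.9876
Put-call parity: C − P = S·e^(−qT) − K·e^(−rT) = 98·0.9943 − 92·0.9876 = 97.4414 − 90.8592 = 6.5822
C = P + (C − P) = 4.31 + (6.5822) = 10.8922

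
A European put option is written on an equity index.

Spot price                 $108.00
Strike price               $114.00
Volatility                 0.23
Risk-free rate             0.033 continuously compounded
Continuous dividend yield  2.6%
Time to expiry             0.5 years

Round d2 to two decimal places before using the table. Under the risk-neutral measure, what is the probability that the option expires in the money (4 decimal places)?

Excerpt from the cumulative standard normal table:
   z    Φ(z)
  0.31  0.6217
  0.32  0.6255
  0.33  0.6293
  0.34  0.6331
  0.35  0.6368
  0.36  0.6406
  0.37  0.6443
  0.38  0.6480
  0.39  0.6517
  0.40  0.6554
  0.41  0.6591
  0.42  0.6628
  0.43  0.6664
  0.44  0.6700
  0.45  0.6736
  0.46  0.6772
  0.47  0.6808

σ√T = 0.23·√0.5 = 0.1626
ln(S/K) + (r − q + σ²/2)T = ln(108/114) + (0.033 − 0.026 + 0.23²/2)·0.5 = -0.0541 + 0.0167 = -0.0373
d₁ = -0.0373 / 0.1626 = -0.2296 → -0.23
d₂ = d₁ − σ√T = -0.2296 − 0.1626 = -0.3922 → -0.39
Risk-neutral Pr[S_T < K] = N(−d₂) = N(0.39) = 0.6517

0.6517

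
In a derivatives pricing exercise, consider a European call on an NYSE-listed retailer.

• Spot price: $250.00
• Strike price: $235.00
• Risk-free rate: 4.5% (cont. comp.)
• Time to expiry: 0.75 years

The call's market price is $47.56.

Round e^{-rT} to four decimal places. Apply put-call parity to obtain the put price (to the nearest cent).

e^(−rT) = e^(−0.045·0.75) = 0.9668
Put-call parity: C − P = S − K·e^(−rT) = 250 − 235·0.9668 = 250 − 227.1980 = 22.8020
P = C − (C − P) = 47.56 − (22.8020) = 24.7580

$24.76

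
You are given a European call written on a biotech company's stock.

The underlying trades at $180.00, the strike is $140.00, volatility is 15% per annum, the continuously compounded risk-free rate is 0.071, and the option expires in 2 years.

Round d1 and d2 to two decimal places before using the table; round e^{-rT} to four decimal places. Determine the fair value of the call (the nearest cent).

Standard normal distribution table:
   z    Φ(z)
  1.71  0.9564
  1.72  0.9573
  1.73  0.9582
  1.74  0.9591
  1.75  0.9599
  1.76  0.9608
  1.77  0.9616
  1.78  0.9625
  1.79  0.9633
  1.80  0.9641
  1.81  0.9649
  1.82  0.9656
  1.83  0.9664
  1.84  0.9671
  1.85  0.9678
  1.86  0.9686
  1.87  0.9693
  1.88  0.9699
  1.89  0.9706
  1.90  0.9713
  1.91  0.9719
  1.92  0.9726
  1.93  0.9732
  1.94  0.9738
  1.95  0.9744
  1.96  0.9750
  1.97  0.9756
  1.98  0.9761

$58.91

σ√T = 0.15 × 1.4142 = 0.2121
d₁ = [ln(180/140) + (0.071 + 0.15²/2)·2] / 0.2121 = [0.2513 + 0.1645] / 0.2121 = 1.9602 ⇒ 1.96
d₂ = d₁ − σ√T = 1.9602 − 0.2121 = 1.7480 ⇒ 1.75
e^(−rT) = e^(−0.071·2) = 0.8676
N(d₁) = N(1.96) = 0.9750;  N(d₂) = N(1.75) = 0.9599
C = 180·0.9750 − 140·0.8676·0.9599 = 175.5000 − 116.5933 = 58.9067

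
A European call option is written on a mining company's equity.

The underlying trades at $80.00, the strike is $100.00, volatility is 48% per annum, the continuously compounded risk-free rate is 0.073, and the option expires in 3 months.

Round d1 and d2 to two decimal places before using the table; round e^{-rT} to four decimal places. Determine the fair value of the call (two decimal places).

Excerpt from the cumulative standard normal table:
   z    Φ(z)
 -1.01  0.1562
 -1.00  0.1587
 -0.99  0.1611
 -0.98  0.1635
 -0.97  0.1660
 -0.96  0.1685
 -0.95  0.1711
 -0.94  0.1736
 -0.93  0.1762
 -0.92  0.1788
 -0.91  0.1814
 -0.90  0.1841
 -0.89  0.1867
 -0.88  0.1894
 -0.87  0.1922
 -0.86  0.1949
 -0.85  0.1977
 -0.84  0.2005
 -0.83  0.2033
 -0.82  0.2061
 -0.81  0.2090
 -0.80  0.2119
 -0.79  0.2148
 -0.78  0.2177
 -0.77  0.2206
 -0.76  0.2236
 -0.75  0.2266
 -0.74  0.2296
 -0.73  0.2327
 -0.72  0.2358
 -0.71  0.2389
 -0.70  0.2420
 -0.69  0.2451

σ√T = 0.48 × 0.5000 = 0.2400
ln(S/K) + (r + σ²/2)T = ln(80/100) + (0.073 + 0.48²/2)·0.25 = -0.2231 + 0.0470 = -0.1761
d₁ = -0.1761 / 0.2400 = -0.7337 ⇒ -0.73
d₂ = d₁ − σ√T = -0.7337 − 0.2400 = -0.9737 ⇒ -0.97
exp(−rT) = exp(−0.073·0.25) = 0.9819
N(d₁) = N(-0.73) = 0.2327;  N(d₂) = N(-0.97) = 0.1660
C = 80·0.2327 − 100·0.9819·0.1660 = 18.6160 − 16.2995 = 2.3165

$2.32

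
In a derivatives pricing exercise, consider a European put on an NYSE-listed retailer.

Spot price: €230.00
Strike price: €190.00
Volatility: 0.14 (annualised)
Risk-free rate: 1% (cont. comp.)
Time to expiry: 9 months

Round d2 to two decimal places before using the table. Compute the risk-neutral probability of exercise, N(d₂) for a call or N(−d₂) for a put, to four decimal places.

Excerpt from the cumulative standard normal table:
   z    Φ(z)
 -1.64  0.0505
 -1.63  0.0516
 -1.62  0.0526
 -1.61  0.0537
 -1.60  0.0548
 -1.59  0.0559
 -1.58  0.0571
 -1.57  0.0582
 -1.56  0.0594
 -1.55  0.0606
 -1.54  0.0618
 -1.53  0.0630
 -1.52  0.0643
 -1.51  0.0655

0.0571

σ√T = 0.14·√0.75 = 0.1212
d₁ = [ln(230/190) + (0.01 + 0.14²/2)·0.75] / 0.1212 = [0.1911 + 0.0149] / 0.1212 = 1.6983 ≈ 1.70
d₂ = d₁ − σ√T = 1.6983 − 0.1212 = 1.5770 ≈ 1.58
Pr(exercise) under Q = N(−d₂) = N(-1.58) = 0.0571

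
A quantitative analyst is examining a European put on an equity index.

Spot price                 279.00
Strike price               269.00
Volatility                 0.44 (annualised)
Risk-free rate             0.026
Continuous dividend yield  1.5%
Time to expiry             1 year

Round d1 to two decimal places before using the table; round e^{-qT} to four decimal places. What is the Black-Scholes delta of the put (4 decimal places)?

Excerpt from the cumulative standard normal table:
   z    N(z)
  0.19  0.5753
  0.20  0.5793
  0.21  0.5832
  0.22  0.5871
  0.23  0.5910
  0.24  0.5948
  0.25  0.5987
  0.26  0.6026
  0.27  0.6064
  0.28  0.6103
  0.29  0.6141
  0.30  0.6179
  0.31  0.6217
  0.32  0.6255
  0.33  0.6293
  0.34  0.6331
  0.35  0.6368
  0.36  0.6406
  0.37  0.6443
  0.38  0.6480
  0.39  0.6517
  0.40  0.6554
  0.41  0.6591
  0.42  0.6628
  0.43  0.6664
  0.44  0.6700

T = 1;  σ√T = 0.4400
ln(S/K) + (r − q + σ²/2)T = ln(279/269) + (0.026 − 0.015 + 0.44²/2)·1 = 0.0365 + 0.1078 = 0.1443
d₁ = 0.1443 / 0.4400 = 0.3280 which rounds to 0.33
N(d₁) = N(0.33) = 0.6293
Δ_put = exp(−qT)·(N(d₁) − 1) = 0.9851·(0.6293 − 1) = -0.3652

-0.3652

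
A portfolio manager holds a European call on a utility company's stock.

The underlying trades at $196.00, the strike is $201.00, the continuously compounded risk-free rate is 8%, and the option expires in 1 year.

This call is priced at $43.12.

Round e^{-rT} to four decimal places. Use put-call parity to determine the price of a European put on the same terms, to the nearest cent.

$32.66

exp(−rT) = exp(−0.08·1) = 0.9231
Put-call parity: C − P = S − K·e^(−rT) = 196 − 201·0.9231 = 196 − 185.5431 = 10.4569
P = C − (C − P) = 43.12 − (10.4569) = 32.6631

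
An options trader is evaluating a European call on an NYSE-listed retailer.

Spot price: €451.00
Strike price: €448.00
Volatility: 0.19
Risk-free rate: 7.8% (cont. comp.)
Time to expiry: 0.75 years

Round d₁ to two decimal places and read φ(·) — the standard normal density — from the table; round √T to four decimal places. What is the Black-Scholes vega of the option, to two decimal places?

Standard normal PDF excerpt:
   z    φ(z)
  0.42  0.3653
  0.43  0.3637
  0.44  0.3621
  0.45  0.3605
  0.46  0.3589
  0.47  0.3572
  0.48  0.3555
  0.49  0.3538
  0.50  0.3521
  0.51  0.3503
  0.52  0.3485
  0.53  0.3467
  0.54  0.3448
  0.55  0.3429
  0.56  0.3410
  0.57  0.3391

138.85

σ√T = 0.19·√0.75 = 0.1645
d₁ = [ln(451/448) + (0.078 + ½·0.19²)·0.75] / (σ√T) = (0.0067 + 0.0720) / 0.1645 = 0.4784 which rounds to 0.48
√T = √0.75 = 0.8660
φ(d₁) = φ(0.48) = 0.3555
vega = S·φ(d₁)·√T = 451·0.3555·0.8660 = 138.8462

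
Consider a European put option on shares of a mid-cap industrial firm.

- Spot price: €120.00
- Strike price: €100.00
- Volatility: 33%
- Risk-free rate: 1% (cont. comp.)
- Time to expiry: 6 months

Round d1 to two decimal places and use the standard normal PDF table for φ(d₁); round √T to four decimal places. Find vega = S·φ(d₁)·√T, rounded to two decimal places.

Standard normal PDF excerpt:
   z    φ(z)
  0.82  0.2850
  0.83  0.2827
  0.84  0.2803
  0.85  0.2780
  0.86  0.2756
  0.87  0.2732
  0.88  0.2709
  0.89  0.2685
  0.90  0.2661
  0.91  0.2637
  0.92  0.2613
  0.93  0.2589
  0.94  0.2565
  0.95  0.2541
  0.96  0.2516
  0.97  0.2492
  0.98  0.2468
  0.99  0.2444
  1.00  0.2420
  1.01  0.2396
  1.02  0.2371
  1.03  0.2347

σ√T = 0.33 × 0.7071 = 0.2333
d₁ = [ln(120/100) + (0.01 + ½·0.33²)·0.5] / (σ√T) = (0.1823 + 0.0322) / 0.2333 = 0.9194 → 0.92
√T = √0.5 = 0.7071
φ(d₁) = φ(0.92) = 0.2613
vega = S·φ(d₁)·√T = 120·0.2613·0.7071 = 22.1718

22.17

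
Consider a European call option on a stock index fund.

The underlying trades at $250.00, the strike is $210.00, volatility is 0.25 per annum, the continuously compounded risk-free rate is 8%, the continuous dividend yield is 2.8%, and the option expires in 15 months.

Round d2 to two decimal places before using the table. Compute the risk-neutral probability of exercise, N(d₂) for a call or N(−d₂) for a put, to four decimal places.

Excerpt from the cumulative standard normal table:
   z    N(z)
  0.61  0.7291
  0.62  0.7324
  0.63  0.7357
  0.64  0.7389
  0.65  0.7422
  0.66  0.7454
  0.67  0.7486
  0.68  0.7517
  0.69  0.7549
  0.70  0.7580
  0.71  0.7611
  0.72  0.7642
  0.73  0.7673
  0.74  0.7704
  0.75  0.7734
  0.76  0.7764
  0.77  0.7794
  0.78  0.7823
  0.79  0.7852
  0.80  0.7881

σ√T = 0.25·√1.25 = 0.2795
d₁ = [ln(250/210) + (0.08 − 0.028 + ½·0.25²)·1.25] / (σ√T) = (0.1744 + 0.1041) / 0.2795 = 0.9961 ≈ 1.00
d₂ = 0.9961 − 0.2795 = 0.7166 ≈ 0.72
Pr(exercise) under Q = N(d₂) = 0.7642

0.7642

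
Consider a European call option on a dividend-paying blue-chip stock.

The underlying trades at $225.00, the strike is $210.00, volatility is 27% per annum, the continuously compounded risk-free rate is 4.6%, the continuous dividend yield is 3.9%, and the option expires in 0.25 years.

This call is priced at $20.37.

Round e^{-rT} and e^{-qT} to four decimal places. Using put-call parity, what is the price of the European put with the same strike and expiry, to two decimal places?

e^(−qT) = e^(−0.039·0.25) = 0.9903;  e^(−rT) = e^(−0.046·0.25) = 0.9886
Put-call parity: C − P = S·e^(−qT) − K·e^(−rT) = 225·0.9903 − 210·0.9886 = 222.8175 − 207.6060 = 15.2115
P = C − (C − P) = 20.37 − (15.2115) = 5.1585

$5.16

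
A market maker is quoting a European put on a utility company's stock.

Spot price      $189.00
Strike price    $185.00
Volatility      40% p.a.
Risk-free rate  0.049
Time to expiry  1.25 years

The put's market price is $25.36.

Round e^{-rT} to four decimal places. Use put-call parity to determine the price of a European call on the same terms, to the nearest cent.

$40.35

e^(−rT) = e^(−0.049·1.25) = 0.9406
Put-call parity: C − P = S − K·e^(−rT) = 189 − 185·0.9406 = 189 − 174.0110 = 14.9890
C = P + (C − P) = 25.36 + (14.9890) = 40.3490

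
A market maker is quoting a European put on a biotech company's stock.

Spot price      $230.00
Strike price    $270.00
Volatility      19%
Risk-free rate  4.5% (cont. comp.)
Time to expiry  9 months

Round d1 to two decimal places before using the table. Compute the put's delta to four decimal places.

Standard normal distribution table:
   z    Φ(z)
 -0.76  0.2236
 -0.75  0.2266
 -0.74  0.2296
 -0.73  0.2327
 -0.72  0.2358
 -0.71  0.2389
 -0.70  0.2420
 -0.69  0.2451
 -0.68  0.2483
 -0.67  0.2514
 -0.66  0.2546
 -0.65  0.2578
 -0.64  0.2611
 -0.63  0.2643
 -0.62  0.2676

-0.7549

σ√T = 0.19 × 0.8660 = 0.1645
d₁ = [ln(230/270) + (0.045 + 0.19²/2)·0.75] / 0.1645 = [-0.1603 + 0.0473] / 0.1645 = -0.6871 ≈ -0.69
N(d₁) = N(-0.69) = 0.2451
Δ_put = N(d₁) − 1 = 0.2451 − 1 = -0.7549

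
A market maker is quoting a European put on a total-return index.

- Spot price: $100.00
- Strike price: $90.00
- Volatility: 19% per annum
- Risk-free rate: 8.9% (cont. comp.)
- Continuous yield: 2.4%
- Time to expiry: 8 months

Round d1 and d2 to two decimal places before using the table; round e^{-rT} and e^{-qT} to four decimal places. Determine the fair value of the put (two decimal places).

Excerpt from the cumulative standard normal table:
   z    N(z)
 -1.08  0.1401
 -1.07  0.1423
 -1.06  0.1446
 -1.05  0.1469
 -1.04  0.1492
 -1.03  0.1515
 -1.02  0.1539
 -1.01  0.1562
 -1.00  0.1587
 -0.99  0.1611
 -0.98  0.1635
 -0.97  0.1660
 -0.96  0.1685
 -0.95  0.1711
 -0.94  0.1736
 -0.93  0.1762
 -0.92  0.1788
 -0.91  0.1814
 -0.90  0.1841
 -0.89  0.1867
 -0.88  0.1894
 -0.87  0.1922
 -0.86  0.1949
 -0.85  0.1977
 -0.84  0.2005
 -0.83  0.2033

σ√T = 0.19 × 0.8165 = 0.1551
d₁ = [ln(100/90) + (0.089 − 0.024 + 0.19²/2)·0.6667] / 0.1551 = [0.1054 + 0.0554] / 0.1551 = 1.0361 ⇒ 1.04
d₂ = d₁ − σ√T = 1.0361 − 0.1551 = 0.8809 ⇒ 0.88
exp(−qT) = exp(−0.024·0.6667) = 0.9841;  exp(−rT) = exp(−0.089·0.6667) = 0.9424
N(−d₂) = N(-0.88) = 0.1894;  N(−d₁) = N(-1.04) = 0.1492
P = 90·0.9424·0.1894 − 100·0.9841·0.1492 = 16.0642 − 14.6828 = 1.3814

$1.38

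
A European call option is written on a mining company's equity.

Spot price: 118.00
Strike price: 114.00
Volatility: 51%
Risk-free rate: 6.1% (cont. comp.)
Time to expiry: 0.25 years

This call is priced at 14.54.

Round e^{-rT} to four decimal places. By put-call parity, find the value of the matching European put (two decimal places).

8.82

exp(−rT) = exp(−0.061·0.25) = 0.9849
Put-call parity: C − P = S − K·e^(−rT) = 118 − 114·0.9849 = 118 − 112.2786 = 5.7214
P = C − (C − P) = 14.54 − (5.7214) = 8.8186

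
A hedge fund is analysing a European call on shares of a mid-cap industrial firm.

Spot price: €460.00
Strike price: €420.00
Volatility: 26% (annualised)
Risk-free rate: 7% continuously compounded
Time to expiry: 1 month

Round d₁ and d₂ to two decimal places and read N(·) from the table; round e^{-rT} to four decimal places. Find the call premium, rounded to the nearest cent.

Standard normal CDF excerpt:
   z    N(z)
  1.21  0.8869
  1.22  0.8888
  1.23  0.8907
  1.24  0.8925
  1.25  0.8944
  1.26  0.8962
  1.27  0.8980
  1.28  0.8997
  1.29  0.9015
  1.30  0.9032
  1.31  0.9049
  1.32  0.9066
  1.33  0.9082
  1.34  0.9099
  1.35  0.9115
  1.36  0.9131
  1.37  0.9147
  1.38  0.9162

€44.30

σ√T = 0.26 × 0.2887 = 0.0751
d₁ = [ln(460/420) + (0.07 + ½·0.26²)·0.08333] / (σ√T) = (0.0910 + 0.0086) / 0.0751 = 1.3273 which rounds to 1.33
d₂ = 1.3273 − 0.0751 = 1.2523 which rounds to 1.25
e^(−rT) = e^(−0.07·0.08333) = 0.9942
N(d₁) = N(1.33) = 0.9082;  N(d₂) = N(1.25) = 0.8944
C = 460·0.9082 − 420·0.9942·0.8944 = 417.7720 − 373.4692 = 44.3028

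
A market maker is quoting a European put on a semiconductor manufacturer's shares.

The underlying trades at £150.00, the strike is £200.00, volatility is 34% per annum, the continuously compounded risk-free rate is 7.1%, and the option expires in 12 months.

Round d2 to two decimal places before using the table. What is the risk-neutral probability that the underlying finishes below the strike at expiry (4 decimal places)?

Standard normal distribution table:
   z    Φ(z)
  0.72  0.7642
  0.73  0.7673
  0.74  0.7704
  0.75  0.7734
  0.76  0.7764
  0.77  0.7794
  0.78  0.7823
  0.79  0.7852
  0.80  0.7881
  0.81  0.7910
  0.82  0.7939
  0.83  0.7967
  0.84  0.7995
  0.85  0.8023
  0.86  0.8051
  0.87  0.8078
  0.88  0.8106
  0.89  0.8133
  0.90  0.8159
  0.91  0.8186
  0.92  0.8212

σ√T = 0.34·√1 = 0.3400
ln(S/K) + (r + σ²/2)T = ln(150/200) + (0.071 + 0.34²/2)·1 = -0.2877 + 0.1288 = -0.1589
d₁ = -0.1589 / 0.3400 = -0.4673 → -0.47
d₂ = d₁ − σ√T = -0.4673 − 0.3400 = -0.8073 → -0.81
Risk-neutral Pr[S_T < K] = N(−d₂) = N(0.81) = 0.7910

0.7910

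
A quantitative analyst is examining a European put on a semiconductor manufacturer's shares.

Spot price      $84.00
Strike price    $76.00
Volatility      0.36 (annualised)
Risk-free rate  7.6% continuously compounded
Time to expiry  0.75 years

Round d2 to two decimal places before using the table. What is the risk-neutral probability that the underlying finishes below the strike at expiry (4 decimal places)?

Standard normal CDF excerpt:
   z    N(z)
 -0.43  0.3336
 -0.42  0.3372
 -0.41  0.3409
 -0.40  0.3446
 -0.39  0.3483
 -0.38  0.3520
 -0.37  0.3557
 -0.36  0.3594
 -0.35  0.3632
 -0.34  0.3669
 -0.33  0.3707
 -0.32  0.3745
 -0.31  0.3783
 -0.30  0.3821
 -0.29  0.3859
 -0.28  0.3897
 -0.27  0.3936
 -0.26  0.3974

0.3632

σ√T = 0.36 × 0.8660 = 0.3118
d₁ = [ln(84/76) + (0.076 + ½·0.36²)·0.75] / (σ√T) = (0.1001 + 0.1056) / 0.3118 = 0.6597 ≈ 0.66
d₂ = 0.6597 − 0.3118 = 0.3480 ≈ 0.35
Risk-neutral Pr[S_T < K] = N(−d₂) = N(-0.35) = 0.3632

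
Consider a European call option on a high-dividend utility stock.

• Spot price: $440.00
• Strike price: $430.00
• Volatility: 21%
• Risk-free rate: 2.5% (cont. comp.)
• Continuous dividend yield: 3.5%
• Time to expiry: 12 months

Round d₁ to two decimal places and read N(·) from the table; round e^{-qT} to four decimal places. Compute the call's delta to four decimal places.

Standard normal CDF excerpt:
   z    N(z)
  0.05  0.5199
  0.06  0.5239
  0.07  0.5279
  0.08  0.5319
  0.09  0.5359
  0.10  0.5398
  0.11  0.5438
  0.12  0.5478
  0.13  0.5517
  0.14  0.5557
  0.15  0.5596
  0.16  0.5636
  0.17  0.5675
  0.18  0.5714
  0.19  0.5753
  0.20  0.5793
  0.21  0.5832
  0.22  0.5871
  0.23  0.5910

0.5480

σ√T = 0.21 × 1.0000 = 0.2100
ln(S/K) + (r − q + σ²/2)T = ln(440/430) + (0.025 − 0.035 + 0.21²/2)·1 = 0.0230 + 0.0120 = 0.0350
d₁ = 0.0350 / 0.2100 = 0.1669 ⇒ 0.17
N(d₁) = N(0.17) = 0.5675
Δ_call = e^(−qT)·N(d₁) = 0.9656·0.5675 = 0.5480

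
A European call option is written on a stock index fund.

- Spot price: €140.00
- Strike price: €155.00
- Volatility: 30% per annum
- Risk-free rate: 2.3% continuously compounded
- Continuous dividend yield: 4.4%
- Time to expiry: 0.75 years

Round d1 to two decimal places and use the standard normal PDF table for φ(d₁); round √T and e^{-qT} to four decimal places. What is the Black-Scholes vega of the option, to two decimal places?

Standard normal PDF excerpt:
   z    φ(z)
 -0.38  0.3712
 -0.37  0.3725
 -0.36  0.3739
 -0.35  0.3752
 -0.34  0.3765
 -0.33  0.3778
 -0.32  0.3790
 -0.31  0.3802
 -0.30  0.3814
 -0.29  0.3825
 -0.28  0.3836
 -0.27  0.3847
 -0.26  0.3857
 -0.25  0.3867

44.46

T = 0.75;  σ√T = 0.2598
d₁ = [ln(140/155) + (0.023 − 0.044 + 0.3²/2)·0.75] / 0.2598 = [-0.1018 + 0.0180] / 0.2598 = -0.3225 ⇒ -0.32
√T = √0.75 = 0.8660
φ(d₁) = φ(-0.32) = 0.3790
exp(−qT) = exp(−0.044·0.75) = 0.9675
vega = S·exp(−qT)·φ(d₁)·√T = 140·0.9675·0.3790·0.8660 = 44.4566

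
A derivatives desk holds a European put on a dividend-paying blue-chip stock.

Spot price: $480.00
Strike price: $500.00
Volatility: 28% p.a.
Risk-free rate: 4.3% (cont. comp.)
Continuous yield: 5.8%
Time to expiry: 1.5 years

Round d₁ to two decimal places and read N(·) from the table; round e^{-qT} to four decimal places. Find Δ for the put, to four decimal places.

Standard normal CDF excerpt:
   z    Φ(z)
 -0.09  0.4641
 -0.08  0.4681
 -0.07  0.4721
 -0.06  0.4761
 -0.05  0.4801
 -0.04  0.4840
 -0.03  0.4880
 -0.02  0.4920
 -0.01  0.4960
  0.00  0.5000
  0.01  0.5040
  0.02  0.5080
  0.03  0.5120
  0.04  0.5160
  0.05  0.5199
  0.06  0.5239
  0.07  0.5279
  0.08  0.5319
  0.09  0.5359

-0.4620

σ√T = 0.28·√1.5 = 0.3429
d₁ = [ln(480/500) + (0.043 − 0.058 + 0.28²/2)·1.5] / 0.3429 = [-0.0408 + 0.0363] / 0.3429 = -0.0132 which rounds to -0.01
N(d₁) = N(-0.01) = 0.4960
Δ_put = exp(−qT)·(N(d₁) − 1) = 0.9167·(0.4960 − 1) = -0.4620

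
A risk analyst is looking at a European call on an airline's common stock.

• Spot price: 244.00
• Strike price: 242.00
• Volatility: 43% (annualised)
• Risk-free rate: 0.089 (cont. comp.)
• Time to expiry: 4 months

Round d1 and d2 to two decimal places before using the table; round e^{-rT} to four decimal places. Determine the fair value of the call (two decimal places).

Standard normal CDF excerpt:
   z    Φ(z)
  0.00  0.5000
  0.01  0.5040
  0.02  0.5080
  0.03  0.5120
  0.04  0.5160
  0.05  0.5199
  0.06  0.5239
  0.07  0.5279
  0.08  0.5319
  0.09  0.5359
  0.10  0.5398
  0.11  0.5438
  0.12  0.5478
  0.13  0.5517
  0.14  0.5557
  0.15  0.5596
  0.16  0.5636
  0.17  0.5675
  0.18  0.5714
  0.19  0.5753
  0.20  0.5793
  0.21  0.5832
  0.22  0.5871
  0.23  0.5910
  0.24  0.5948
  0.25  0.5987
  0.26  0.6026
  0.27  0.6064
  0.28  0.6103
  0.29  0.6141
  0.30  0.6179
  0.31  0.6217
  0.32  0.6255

σ√T = 0.43·√0.3333 = 0.2483
d₁ = [ln(244/242) + (0.089 + 0.43²/2)·0.3333] / 0.2483 = [0.0082 + 0.0605] / 0.2483 = 0.2768 ≈ 0.28
d₂ = d₁ − σ√T = 0.2768 − 0.2483 = 0.0285 ≈ 0.03
e^(−rT) = e^(−0.089·0.3333) = 0.9708
N(d₁) = N(0.28) = 0.6103;  N(d₂) = N(0.03) = 0.5120
C = 244·0.6103 − 242·0.9708·0.5120 = 148.9132 − 120.2860 = 28.6272

28.63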